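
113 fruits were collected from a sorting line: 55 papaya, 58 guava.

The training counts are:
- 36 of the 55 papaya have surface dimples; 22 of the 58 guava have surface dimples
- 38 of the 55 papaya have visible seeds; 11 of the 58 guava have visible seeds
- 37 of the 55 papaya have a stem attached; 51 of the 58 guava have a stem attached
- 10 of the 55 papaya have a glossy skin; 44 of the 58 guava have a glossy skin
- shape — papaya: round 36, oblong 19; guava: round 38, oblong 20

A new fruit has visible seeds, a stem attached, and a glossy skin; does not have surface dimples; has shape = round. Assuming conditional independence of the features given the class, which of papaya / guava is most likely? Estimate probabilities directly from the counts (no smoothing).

papaya: (55/113) × (19/55) × (38/55) × (37/55) × (10/55) × (36/55) ≈ 0.00930063
guava: (58/113) × (36/58) × (11/58) × (51/58) × (44/58) × (38/58) ≈ 0.0264065
Highest score → guava.

guava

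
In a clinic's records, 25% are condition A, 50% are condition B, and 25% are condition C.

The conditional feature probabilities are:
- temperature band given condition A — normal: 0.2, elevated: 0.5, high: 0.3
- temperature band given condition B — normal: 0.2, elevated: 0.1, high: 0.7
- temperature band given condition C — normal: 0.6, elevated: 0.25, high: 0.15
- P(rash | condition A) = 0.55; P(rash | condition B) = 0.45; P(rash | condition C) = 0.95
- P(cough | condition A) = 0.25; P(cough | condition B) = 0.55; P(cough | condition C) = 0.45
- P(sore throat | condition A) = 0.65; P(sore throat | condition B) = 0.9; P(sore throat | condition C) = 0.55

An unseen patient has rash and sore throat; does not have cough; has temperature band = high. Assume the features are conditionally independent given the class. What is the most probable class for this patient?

condition B

condition A: 0.25 × 0.3 × 0.55 × (1−0.25) × 0.65 = 0.020109375
condition B: 0.5 × 0.7 × 0.45 × (1−0.55) × 0.9 = 0.0637875
condition C: 0.25 × 0.15 × 0.95 × (1−0.45) × 0.55 = 0.0107765625
Highest score → condition B.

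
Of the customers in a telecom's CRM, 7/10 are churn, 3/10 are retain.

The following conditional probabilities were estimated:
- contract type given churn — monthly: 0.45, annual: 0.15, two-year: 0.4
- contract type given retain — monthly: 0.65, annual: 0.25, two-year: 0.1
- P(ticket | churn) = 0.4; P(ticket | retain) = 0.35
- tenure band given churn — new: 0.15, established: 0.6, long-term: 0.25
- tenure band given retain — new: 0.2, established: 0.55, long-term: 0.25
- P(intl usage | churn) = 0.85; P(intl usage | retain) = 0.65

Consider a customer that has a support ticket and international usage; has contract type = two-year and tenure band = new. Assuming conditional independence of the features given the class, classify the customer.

churn: 0.7 × 0.4 × 0.4 × 0.15 × 0.85 = 0.01428
retain: 0.3 × 0.1 × 0.35 × 0.2 × 0.65 = 0.001365
Highest score → churn.

churn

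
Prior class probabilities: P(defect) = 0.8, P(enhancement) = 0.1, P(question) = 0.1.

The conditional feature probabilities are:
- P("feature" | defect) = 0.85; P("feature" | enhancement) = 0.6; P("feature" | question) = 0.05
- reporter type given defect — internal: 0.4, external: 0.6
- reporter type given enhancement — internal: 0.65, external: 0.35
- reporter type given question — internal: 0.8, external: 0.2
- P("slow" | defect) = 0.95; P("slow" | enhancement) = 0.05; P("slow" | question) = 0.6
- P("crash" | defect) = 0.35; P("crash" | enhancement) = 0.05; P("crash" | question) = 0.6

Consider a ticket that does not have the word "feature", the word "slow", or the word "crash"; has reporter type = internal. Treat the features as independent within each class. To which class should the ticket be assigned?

defect: 0.8 × (1−0.85) × 0.4 × (1−0.95) × (1−0.35) = 0.00156
enhancement: 0.1 × (1−0.6) × 0.65 × (1−0.05) × (1−0.05) = 0.023465
question: 0.1 × (1−0.05) × 0.8 × (1−0.6) × (1−0.6) = 0.01216
Highest score → enhancement.

enhancement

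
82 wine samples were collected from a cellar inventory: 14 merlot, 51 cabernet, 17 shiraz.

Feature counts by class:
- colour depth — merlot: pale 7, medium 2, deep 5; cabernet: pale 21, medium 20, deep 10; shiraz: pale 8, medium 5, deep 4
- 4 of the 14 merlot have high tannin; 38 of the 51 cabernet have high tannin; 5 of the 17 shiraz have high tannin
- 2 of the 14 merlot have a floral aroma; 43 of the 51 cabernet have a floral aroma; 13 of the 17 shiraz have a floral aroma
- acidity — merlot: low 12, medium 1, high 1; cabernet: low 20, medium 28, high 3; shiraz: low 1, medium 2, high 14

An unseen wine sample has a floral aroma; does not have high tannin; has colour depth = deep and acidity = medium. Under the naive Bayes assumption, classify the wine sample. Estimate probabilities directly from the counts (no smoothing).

cabernet

merlot: (14/82) × (5/14) × (10/14) × (2/14) × (1/14) ≈ 0.000444429
cabernet: (51/82) × (10/51) × (13/51) × (43/51) × (28/51) ≈ 0.0143895
shiraz: (17/82) × (4/17) × (12/17) × (13/17) × (2/17) ≈ 0.0030978
Highest score → cabernet.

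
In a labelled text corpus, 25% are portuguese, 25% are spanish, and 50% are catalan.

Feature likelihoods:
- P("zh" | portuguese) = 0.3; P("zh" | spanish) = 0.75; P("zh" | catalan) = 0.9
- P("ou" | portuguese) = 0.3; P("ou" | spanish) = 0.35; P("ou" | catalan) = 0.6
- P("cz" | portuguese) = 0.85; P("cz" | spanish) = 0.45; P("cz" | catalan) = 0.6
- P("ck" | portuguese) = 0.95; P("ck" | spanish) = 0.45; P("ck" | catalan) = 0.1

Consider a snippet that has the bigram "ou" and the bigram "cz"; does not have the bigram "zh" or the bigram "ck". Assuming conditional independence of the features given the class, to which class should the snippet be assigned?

portuguese: 0.25 × (1−0.3) × 0.3 × 0.85 × (1−0.95) = 0.00223125
spanish: 0.25 × (1−0.75) × 0.35 × 0.45 × (1−0.45) = 0.0054140625
catalan: 0.5 × (1−0.9) × 0.6 × 0.6 × (1−0.1) = 0.0162
Highest score → catalan.

catalan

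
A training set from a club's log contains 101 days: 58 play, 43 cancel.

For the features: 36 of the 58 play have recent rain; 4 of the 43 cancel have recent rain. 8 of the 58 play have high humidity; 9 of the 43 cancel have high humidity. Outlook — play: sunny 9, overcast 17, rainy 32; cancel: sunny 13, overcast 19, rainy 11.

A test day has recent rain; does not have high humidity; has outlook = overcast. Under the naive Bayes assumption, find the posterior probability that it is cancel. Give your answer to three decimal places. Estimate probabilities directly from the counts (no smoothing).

0.133

play: (58/101) × (36/58) × (50/58) × (17/58) ≈ 0.0900625
cancel: (43/101) × (4/43) × (34/43) × (19/43) ≈ 0.0138368
P(cancel | x) = 0.0138368 / 0.1038993 ≈ 0.133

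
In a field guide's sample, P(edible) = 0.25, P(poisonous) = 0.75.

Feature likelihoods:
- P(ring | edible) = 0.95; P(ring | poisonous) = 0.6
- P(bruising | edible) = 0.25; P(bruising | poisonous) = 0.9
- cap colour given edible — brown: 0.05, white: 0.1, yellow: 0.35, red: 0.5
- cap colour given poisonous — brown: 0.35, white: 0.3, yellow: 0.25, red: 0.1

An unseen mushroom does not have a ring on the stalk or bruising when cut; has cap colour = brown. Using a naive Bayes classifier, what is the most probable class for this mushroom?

edible: 0.25 × (1−0.95) × (1−0.25) × 0.05 = 0.00046875
poisonous: 0.75 × (1−0.6) × (1−0.9) × 0.35 = 0.0105
Highest score → poisonous.

poisonous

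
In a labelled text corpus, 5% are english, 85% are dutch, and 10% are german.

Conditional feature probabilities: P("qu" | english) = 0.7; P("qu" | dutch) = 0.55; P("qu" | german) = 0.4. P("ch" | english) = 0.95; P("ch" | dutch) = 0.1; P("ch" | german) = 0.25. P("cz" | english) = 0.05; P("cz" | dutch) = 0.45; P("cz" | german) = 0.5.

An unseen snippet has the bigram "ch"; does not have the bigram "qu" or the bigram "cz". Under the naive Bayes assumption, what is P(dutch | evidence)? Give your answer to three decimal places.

english: 0.05 × (1−0.7) × 0.95 × (1−0.05) = 0.0135375
dutch: 0.85 × (1−0.55) × 0.1 × (1−0.45) = 0.0210375
german: 0.1 × (1−0.4) × 0.25 × (1−0.5) = 0.0075
P(dutch | x) = 0.0210375 / 0.042075 ≈ 0.500

0.500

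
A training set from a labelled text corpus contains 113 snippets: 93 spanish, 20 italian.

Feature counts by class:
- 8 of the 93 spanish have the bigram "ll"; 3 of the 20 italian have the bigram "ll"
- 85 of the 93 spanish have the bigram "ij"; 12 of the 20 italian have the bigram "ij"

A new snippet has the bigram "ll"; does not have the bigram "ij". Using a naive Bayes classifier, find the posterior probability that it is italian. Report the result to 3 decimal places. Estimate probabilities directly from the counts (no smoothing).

spanish: (93/113) × (8/93) × (8/93) ≈ 0.00609002
italian: (20/113) × (3/20) × (8/20) ≈ 0.0106195
P(italian | x) = 0.0106195 / 0.01670952 ≈ 0.636

0.636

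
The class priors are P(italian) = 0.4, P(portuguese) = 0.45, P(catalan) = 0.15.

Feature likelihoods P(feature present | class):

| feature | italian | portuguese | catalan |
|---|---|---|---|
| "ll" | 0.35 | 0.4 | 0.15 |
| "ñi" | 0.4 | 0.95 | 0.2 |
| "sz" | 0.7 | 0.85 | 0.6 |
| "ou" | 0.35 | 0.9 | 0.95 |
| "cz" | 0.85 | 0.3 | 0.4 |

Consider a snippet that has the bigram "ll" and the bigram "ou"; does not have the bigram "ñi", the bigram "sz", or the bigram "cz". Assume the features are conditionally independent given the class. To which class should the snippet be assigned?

catalan

italian: 0.4 × 0.35 × (1−0.4) × (1−0.7) × 0.35 × (1−0.85) = 0.001323
portuguese: 0.45 × 0.4 × (1−0.95) × (1−0.85) × 0.9 × (1−0.3) = 0.0008505
catalan: 0.15 × 0.15 × (1−0.2) × (1−0.6) × 0.95 × (1−0.4) = 0.004104
Highest score → catalan.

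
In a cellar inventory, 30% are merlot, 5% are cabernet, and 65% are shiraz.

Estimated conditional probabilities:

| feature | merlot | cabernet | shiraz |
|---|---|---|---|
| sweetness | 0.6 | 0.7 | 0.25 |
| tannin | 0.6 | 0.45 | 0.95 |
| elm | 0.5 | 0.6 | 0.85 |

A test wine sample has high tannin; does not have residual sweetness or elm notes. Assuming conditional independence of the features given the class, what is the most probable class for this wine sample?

shiraz

merlot: 0.3 × (1−0.6) × 0.6 × (1−0.5) = 0.036
cabernet: 0.05 × (1−0.7) × 0.45 × (1−0.6) = 0.0027
shiraz: 0.65 × (1−0.25) × 0.95 × (1−0.85) = 0.06946875
Highest score → shiraz.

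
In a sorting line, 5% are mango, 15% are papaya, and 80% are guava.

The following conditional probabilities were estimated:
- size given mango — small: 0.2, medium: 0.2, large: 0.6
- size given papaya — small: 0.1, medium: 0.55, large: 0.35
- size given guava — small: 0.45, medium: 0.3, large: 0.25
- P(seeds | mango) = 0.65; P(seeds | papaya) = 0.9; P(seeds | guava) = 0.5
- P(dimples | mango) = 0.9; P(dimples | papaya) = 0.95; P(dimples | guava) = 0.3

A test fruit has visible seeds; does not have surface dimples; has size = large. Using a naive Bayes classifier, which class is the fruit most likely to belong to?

mango: 0.05 × 0.6 × 0.65 × (1−0.9) = 0.00195
papaya: 0.15 × 0.35 × 0.9 × (1−0.95) = 0.0023625
guava: 0.8 × 0.25 × 0.5 × (1−0.3) = 0.07
Highest score → guava.

guava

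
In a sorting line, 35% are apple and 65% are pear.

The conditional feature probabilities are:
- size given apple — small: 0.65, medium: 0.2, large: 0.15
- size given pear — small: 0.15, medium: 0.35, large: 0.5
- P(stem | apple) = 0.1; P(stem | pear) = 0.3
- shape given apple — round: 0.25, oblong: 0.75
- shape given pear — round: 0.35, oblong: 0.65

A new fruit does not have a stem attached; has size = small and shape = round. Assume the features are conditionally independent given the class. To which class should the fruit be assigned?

apple

apple: 0.35 × 0.65 × (1−0.1) × 0.25 = 0.0511875
pear: 0.65 × 0.15 × (1−0.3) × 0.35 = 0.0238875
Highest score → apple.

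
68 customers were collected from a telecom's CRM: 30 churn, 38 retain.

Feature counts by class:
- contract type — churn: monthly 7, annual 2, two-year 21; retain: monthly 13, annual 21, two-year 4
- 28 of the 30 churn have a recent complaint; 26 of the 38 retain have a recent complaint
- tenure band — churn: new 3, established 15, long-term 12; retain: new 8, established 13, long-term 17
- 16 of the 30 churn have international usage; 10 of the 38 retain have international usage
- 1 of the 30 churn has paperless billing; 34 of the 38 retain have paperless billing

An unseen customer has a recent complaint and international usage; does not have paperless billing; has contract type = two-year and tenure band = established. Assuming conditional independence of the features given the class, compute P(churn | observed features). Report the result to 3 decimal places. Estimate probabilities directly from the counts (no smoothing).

0.995

churn: (30/68) × (21/30) × (28/30) × (15/30) × (16/30) × (29/30) ≈ 0.0743007
retain: (38/68) × (4/38) × (26/38) × (13/38) × (10/38) × (4/38) ≈ 0.000381411
P(churn | x) = 0.0743007 / 0.074682111 ≈ 0.995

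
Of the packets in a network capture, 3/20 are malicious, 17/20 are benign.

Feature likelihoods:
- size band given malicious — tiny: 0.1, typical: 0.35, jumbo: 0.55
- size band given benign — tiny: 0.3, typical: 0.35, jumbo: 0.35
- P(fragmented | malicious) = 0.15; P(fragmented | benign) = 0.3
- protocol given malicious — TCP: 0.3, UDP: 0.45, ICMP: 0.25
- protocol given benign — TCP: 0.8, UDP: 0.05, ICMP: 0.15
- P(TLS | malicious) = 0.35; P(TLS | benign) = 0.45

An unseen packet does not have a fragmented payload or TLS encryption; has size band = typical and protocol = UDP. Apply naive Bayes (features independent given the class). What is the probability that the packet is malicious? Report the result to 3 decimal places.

0.695

malicious: 0.15 × 0.35 × (1−0.15) × 0.45 × (1−0.35) = 0.0130528125
benign: 0.85 × 0.35 × (1−0.3) × 0.05 × (1−0.45) = 0.005726875
P(malicious | x) = 0.0130528125 / 0.0187796875 ≈ 0.695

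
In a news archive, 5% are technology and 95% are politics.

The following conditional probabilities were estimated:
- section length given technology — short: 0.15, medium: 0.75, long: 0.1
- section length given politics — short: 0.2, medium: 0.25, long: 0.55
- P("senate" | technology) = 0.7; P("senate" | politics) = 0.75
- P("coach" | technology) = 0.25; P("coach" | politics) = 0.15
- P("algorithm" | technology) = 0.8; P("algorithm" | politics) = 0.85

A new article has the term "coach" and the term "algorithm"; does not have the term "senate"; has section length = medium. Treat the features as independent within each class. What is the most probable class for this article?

politics

technology: 0.05 × 0.75 × (1−0.7) × 0.25 × 0.8 = 0.00225
politics: 0.95 × 0.25 × (1−0.75) × 0.15 × 0.85 = 0.0075703125
Highest score → politics.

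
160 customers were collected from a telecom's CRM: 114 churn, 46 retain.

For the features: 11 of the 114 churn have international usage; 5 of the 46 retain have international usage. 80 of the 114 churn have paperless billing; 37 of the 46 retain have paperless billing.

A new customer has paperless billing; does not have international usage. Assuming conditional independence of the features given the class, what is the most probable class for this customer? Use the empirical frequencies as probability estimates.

churn

churn: (114/160) × (103/114) × (80/114) ≈ 0.451754
retain: (46/160) × (41/46) × (37/46) ≈ 0.206114
Highest score → churn.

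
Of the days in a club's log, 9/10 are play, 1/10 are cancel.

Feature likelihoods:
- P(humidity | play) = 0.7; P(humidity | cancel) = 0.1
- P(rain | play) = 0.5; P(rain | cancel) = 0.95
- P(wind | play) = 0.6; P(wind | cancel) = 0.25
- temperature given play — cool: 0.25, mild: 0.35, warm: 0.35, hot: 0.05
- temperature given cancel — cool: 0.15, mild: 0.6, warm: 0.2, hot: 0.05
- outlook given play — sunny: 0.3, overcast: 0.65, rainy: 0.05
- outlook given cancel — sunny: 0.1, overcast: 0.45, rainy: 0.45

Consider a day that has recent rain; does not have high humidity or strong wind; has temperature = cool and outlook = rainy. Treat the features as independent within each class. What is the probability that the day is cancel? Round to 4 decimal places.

0.8651

play: 0.9 × (1−0.7) × 0.5 × (1−0.6) × 0.25 × 0.05 = 0.000675
cancel: 0.1 × (1−0.1) × 0.95 × (1−0.25) × 0.15 × 0.45 = 0.0043284375
P(cancel | x) = 0.0043284375 / 0.0050034375 ≈ 0.8651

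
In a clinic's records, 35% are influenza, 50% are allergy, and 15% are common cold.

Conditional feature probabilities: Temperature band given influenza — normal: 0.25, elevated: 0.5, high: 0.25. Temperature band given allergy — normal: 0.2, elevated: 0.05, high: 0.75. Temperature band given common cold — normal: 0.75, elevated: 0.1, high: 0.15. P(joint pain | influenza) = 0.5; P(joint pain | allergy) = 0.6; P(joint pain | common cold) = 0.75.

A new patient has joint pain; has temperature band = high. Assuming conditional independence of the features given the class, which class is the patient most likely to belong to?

influenza: 0.35 × 0.25 × 0.5 = 0.04375
allergy: 0.5 × 0.75 × 0.6 = 0.225
common cold: 0.15 × 0.15 × 0.75 = 0.016875
Highest score → allergy.

allergy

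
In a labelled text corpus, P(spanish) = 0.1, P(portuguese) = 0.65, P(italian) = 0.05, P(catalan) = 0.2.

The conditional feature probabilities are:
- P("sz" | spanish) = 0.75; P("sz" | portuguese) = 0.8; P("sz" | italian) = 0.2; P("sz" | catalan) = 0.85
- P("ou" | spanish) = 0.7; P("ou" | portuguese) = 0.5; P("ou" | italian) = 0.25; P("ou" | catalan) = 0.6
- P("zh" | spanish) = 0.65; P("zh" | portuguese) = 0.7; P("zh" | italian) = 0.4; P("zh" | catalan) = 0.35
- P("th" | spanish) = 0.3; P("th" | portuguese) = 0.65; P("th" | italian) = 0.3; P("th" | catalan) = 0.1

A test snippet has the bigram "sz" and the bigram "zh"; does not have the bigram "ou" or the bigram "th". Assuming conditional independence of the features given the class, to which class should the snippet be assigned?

spanish: 0.1 × 0.75 × (1−0.7) × 0.65 × (1−0.3) = 0.0102375
portuguese: 0.65 × 0.8 × (1−0.5) × 0.7 × (1−0.65) = 0.0637
italian: 0.05 × 0.2 × (1−0.25) × 0.4 × (1−0.3) = 0.0021
catalan: 0.2 × 0.85 × (1−0.6) × 0.35 × (1−0.1) = 0.02142
Highest score → portuguese.

portuguese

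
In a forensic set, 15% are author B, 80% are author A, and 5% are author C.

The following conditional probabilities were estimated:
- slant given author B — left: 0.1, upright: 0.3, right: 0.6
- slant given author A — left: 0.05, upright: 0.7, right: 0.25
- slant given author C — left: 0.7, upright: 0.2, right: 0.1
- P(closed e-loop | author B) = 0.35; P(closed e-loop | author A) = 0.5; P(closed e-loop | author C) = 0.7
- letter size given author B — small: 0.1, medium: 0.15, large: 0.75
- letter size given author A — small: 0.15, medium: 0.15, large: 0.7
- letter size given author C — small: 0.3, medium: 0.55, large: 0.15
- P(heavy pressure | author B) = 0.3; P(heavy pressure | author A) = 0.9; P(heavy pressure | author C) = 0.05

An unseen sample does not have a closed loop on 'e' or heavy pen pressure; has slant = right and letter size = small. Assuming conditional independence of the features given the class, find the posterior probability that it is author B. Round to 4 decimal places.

0.6800

author B: 0.15 × 0.6 × (1−0.35) × 0.1 × (1−0.3) = 0.004095
author A: 0.8 × 0.25 × (1−0.5) × 0.15 × (1−0.9) = 0.0015
author C: 0.05 × 0.1 × (1−0.7) × 0.3 × (1−0.05) = 0.0004275
P(author B | x) = 0.004095 / 0.0060225 ≈ 0.6800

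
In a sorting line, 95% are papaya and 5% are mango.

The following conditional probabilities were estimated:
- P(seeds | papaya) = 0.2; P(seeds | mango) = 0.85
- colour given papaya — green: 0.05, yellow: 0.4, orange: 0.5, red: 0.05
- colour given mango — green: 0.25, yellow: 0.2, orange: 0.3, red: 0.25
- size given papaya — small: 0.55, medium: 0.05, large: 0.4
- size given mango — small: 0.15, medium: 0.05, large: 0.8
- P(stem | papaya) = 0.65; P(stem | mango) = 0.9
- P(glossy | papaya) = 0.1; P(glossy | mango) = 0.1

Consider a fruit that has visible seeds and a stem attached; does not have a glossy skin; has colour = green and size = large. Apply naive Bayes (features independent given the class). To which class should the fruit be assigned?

papaya: 0.95 × 0.2 × 0.05 × 0.4 × 0.65 × (1−0.1) = 0.002223
mango: 0.05 × 0.85 × 0.25 × 0.8 × 0.9 × (1−0.1) = 0.006885
Highest score → mango.

mango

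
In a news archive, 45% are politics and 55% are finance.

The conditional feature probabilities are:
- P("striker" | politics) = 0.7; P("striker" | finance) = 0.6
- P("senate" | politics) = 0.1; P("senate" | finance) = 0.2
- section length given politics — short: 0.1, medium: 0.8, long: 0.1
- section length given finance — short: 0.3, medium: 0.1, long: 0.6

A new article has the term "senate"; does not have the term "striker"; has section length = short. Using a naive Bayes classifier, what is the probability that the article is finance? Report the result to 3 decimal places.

0.907

politics: 0.45 × (1−0.7) × 0.1 × 0.1 = 0.00135
finance: 0.55 × (1−0.6) × 0.2 × 0.3 = 0.0132
P(finance | x) = 0.0132 / 0.01455 ≈ 0.907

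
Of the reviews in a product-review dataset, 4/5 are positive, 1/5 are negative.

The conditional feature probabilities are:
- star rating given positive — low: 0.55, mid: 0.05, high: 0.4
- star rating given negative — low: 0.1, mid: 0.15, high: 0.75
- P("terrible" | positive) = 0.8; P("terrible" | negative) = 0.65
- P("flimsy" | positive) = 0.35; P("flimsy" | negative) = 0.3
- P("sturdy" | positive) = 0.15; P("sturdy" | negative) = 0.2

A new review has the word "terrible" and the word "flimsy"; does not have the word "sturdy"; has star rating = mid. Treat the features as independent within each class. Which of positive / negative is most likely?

positive

positive: 0.8 × 0.05 × 0.8 × 0.35 × (1−0.15) = 0.00952
negative: 0.2 × 0.15 × 0.65 × 0.3 × (1−0.2) = 0.00468
Highest score → positive.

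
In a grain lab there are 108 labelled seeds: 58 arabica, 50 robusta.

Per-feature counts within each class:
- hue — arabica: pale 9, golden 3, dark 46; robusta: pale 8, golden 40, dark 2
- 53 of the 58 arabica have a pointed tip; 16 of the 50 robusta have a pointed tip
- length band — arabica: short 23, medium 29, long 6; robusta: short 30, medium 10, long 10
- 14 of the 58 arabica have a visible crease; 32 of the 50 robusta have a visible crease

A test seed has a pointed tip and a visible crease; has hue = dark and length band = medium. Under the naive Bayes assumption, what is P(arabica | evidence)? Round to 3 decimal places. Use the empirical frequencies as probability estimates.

0.984

arabica: (58/108) × (46/58) × (53/58) × (29/58) × (14/58) ≈ 0.0469734
robusta: (50/108) × (2/50) × (16/50) × (10/50) × (32/50) ≈ 0.000758519
P(arabica | x) = 0.0469734 / 0.047731919 ≈ 0.984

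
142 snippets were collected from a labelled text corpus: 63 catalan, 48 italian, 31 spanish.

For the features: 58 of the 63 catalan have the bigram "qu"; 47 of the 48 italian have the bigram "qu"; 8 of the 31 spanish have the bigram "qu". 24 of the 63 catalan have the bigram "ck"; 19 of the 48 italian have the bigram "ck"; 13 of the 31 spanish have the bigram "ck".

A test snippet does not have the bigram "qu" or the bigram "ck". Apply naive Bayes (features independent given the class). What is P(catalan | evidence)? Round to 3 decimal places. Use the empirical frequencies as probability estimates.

0.181

catalan: (63/142) × (5/63) × (39/63) ≈ 0.0217975
italian: (48/142) × (1/48) × (29/48) ≈ 0.00425469
spanish: (31/142) × (23/31) × (18/31) ≈ 0.0940482
P(catalan | x) = 0.0217975 / 0.12010039 ≈ 0.181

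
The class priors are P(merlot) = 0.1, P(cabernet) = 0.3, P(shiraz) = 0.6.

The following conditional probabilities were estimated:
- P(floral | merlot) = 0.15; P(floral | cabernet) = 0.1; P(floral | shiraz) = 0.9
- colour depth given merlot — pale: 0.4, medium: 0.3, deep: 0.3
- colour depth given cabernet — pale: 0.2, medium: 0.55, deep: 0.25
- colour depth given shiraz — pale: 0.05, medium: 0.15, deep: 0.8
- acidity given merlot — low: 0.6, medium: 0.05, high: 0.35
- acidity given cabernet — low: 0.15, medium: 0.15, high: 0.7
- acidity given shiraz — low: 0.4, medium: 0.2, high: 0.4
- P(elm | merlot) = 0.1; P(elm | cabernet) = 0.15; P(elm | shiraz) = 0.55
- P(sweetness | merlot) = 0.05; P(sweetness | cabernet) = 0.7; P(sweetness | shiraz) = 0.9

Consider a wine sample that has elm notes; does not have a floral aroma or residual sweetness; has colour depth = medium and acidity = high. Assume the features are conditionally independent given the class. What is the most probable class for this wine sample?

cabernet

merlot: 0.1 × (1−0.15) × 0.3 × 0.35 × 0.1 × (1−0.05) = 0.000847875
cabernet: 0.3 × (1−0.1) × 0.55 × 0.7 × 0.15 × (1−0.7) = 0.00467775
shiraz: 0.6 × (1−0.9) × 0.15 × 0.4 × 0.55 × (1−0.9) = 0.000198
Highest score → cabernet.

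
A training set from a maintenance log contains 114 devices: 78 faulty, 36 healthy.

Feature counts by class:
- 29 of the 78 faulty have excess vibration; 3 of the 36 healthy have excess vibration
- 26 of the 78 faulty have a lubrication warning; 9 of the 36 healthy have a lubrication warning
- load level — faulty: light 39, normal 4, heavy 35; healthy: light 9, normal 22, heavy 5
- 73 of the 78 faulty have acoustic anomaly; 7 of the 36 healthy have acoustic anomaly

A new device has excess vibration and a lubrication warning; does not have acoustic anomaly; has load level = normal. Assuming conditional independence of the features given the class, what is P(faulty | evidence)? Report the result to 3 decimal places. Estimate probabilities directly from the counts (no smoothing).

faulty: (78/114) × (29/78) × (26/78) × (4/78) × (5/78) ≈ 0.000278749
healthy: (36/114) × (3/36) × (9/36) × (22/36) × (29/36) ≈ 0.00323871
P(faulty | x) = 0.000278749 / 0.003517459 ≈ 0.079

0.079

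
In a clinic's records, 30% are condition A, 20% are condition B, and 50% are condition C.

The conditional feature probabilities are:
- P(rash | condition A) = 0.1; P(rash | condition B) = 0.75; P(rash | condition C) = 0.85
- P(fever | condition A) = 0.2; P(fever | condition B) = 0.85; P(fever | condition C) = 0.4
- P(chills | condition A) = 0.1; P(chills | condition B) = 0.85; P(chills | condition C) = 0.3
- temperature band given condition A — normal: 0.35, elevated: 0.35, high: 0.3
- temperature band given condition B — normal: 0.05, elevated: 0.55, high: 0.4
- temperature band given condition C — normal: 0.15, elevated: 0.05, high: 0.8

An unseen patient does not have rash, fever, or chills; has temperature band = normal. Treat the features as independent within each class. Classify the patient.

condition A: 0.3 × (1−0.1) × (1−0.2) × (1−0.1) × 0.35 = 0.06804
condition B: 0.2 × (1−0.75) × (1−0.85) × (1−0.85) × 0.05 = 0.00005625
condition C: 0.5 × (1−0.85) × (1−0.4) × (1−0.3) × 0.15 = 0.004725
Highest score → condition A.

condition A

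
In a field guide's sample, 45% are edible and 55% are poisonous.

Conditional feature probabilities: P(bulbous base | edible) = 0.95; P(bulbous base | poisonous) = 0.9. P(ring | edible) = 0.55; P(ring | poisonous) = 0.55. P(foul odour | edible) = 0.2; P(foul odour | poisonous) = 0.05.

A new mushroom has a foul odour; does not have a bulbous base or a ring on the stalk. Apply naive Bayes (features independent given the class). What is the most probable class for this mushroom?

edible

edible: 0.45 × (1−0.95) × (1−0.55) × 0.2 = 0.002025
poisonous: 0.55 × (1−0.9) × (1−0.55) × 0.05 = 0.0012375
Highest score → edible.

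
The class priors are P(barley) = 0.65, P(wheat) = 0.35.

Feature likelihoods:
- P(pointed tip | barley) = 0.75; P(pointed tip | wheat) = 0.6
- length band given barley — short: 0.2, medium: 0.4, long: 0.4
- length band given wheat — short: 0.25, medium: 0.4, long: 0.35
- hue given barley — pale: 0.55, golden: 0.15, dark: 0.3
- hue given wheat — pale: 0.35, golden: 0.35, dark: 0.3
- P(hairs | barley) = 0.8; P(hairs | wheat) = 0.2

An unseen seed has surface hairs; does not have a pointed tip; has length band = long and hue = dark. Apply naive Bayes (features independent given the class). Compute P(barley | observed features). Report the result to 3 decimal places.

barley: 0.65 × (1−0.75) × 0.4 × 0.3 × 0.8 = 0.0156
wheat: 0.35 × (1−0.6) × 0.35 × 0.3 × 0.2 = 0.00294
P(barley | x) = 0.0156 / 0.01854 ≈ 0.841

0.841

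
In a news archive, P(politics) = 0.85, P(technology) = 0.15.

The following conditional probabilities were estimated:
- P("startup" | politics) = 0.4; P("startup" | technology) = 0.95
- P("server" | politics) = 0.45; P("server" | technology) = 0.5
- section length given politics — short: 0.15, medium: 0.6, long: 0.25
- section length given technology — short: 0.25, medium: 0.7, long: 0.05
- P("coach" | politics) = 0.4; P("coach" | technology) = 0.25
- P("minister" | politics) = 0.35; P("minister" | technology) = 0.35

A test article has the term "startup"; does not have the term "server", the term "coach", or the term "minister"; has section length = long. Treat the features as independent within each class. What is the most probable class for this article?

politics

politics: 0.85 × 0.4 × (1−0.45) × 0.25 × (1−0.4) × (1−0.35) = 0.0182325
technology: 0.15 × 0.95 × (1−0.5) × 0.05 × (1−0.25) × (1−0.35) = 0.00173671875
Highest score → politics.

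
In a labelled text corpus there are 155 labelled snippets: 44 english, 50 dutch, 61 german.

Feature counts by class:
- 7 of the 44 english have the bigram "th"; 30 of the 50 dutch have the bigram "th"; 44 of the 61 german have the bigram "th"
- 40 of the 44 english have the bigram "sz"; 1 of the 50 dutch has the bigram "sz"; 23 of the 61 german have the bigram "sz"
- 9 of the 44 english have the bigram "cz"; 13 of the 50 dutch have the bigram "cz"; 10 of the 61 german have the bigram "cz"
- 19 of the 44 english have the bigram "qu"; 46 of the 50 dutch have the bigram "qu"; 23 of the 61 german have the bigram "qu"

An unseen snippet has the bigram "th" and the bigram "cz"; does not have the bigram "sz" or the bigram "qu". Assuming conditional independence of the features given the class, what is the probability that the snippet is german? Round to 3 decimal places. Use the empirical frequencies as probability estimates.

english: (44/155) × (7/44) × (4/44) × (9/44) × (25/44) ≈ 0.000477145
dutch: (50/155) × (30/50) × (49/50) × (13/50) × (4/50) ≈ 0.00394529
german: (61/155) × (44/61) × (38/61) × (10/61) × (38/61) ≈ 0.0180592
P(german | x) = 0.0180592 / 0.022481635 ≈ 0.803

0.803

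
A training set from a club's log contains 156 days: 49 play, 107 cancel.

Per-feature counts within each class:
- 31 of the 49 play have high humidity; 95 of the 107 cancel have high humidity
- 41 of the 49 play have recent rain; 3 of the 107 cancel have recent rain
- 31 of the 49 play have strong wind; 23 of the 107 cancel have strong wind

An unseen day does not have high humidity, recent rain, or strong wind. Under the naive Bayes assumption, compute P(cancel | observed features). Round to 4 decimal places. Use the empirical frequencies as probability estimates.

play: (49/156) × (18/49) × (8/49) × (18/49) ≈ 0.00692019
cancel: (107/156) × (12/107) × (104/107) × (84/107) ≈ 0.0586951
P(cancel | x) = 0.0586951 / 0.06561529 ≈ 0.8945

0.8945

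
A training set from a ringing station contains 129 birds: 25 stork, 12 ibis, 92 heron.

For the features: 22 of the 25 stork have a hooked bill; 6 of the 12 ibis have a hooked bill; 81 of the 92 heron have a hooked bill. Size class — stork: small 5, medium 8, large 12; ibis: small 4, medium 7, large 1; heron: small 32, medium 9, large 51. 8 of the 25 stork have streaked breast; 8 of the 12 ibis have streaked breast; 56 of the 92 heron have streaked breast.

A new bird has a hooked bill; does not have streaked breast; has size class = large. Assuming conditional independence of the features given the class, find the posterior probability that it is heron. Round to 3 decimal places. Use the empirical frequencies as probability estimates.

0.705

stork: (25/129) × (22/25) × (12/25) × (17/25) ≈ 0.0556651
ibis: (12/129) × (6/12) × (1/12) × (4/12) ≈ 0.00129199
heron: (92/129) × (81/92) × (51/92) × (36/92) ≈ 0.136205
P(heron | x) = 0.136205 / 0.19316209 ≈ 0.705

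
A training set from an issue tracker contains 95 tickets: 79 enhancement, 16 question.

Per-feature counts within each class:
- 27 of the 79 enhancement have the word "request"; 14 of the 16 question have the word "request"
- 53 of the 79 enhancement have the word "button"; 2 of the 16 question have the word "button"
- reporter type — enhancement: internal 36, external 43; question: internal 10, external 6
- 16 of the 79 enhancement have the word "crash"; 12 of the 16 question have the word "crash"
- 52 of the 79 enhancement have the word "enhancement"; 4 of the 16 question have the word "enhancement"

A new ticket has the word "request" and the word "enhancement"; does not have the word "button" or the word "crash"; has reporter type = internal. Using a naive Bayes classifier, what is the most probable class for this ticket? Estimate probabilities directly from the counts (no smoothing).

enhancement

enhancement: (79/95) × (27/79) × (26/79) × (36/79) × (63/79) × (52/79) ≈ 0.0223744
question: (16/95) × (14/16) × (14/16) × (10/16) × (4/16) × (4/16) ≈ 0.00503701
Highest score → enhancement.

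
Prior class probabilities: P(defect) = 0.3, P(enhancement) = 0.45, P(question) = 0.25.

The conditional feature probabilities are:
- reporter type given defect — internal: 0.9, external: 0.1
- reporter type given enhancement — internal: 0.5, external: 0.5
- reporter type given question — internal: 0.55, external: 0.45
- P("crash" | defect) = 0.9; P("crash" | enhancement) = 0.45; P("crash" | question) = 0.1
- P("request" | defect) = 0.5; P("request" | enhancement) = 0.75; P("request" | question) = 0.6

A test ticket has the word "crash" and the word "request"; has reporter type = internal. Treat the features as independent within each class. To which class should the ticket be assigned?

defect: 0.3 × 0.9 × 0.9 × 0.5 = 0.1215
enhancement: 0.45 × 0.5 × 0.45 × 0.75 = 0.0759375
question: 0.25 × 0.55 × 0.1 × 0.6 = 0.00825
Highest score → defect.

defect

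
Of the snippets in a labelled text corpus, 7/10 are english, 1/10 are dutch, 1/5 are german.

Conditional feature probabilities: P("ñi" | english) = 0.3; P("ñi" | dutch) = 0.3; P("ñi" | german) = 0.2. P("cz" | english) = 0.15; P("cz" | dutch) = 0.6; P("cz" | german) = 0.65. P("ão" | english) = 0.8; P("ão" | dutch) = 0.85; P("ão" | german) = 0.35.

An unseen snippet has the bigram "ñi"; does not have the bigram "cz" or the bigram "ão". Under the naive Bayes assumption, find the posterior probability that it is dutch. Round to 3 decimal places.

english: 0.7 × 0.3 × (1−0.15) × (1−0.8) = 0.0357
dutch: 0.1 × 0.3 × (1−0.6) × (1−0.85) = 0.0018
german: 0.2 × 0.2 × (1−0.65) × (1−0.35) = 0.0091
P(dutch | x) = 0.0018 / 0.0466 ≈ 0.039

0.039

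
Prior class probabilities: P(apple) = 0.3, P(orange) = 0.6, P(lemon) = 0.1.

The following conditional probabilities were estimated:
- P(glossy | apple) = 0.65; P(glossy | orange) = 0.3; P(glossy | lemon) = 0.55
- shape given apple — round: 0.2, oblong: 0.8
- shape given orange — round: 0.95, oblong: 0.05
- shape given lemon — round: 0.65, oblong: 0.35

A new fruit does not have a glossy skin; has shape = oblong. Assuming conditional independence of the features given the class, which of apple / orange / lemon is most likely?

apple

apple: 0.3 × (1−0.65) × 0.8 = 0.084
orange: 0.6 × (1−0.3) × 0.05 = 0.021
lemon: 0.1 × (1−0.55) × 0.35 = 0.01575
Highest score → apple.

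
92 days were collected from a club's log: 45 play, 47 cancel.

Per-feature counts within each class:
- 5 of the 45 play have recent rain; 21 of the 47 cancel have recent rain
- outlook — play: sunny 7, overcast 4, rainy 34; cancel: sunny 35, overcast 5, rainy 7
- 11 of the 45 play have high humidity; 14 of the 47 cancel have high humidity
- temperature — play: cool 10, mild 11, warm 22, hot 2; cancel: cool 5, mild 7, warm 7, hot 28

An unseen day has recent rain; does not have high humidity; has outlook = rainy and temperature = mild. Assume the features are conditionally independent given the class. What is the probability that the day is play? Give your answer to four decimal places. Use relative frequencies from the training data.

0.6808

play: (45/92) × (5/45) × (34/45) × (34/45) × (11/45) ≈ 0.00758394
cancel: (47/92) × (21/47) × (7/47) × (33/47) × (7/47) ≈ 0.00355507
P(play | x) = 0.00758394 / 0.01113901 ≈ 0.6808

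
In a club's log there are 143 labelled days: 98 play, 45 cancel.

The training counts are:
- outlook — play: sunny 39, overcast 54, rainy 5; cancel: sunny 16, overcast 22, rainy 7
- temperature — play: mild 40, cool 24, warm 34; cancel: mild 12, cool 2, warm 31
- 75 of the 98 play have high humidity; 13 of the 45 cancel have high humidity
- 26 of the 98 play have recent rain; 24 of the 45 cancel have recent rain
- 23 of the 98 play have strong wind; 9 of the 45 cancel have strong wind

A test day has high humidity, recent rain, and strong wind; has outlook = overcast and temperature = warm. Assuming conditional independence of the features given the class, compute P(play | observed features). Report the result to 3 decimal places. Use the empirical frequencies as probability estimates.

0.657

play: (98/143) × (54/98) × (34/98) × (75/98) × (26/98) × (23/98) ≈ 0.00624302
cancel: (45/143) × (22/45) × (31/45) × (13/45) × (24/45) × (9/45) ≈ 0.00326584
P(play | x) = 0.00624302 / 0.00950886 ≈ 0.657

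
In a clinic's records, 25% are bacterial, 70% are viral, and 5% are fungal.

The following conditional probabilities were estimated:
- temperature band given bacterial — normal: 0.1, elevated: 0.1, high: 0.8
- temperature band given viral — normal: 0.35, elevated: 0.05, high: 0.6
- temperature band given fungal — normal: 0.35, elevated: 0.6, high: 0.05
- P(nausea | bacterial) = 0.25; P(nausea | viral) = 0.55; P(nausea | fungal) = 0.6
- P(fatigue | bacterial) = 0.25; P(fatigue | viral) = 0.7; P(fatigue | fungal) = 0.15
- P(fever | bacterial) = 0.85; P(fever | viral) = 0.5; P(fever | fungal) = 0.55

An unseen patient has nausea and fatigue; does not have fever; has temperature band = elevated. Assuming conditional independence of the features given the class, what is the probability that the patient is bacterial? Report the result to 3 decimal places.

0.029

bacterial: 0.25 × 0.1 × 0.25 × 0.25 × (1−0.85) = 0.000234375
viral: 0.7 × 0.05 × 0.55 × 0.7 × (1−0.5) = 0.0067375
fungal: 0.05 × 0.6 × 0.6 × 0.15 × (1−0.55) = 0.001215
P(bacterial | x) = 0.000234375 / 0.008186875 ≈ 0.029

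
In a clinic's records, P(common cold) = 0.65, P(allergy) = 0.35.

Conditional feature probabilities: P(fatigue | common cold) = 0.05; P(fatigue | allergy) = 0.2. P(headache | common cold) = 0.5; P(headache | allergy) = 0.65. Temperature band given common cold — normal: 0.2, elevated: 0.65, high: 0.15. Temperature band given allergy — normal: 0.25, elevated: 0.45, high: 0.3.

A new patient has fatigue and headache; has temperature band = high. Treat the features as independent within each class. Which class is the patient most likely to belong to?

allergy

common cold: 0.65 × 0.05 × 0.5 × 0.15 = 0.0024375
allergy: 0.35 × 0.2 × 0.65 × 0.3 = 0.01365
Highest score → allergy.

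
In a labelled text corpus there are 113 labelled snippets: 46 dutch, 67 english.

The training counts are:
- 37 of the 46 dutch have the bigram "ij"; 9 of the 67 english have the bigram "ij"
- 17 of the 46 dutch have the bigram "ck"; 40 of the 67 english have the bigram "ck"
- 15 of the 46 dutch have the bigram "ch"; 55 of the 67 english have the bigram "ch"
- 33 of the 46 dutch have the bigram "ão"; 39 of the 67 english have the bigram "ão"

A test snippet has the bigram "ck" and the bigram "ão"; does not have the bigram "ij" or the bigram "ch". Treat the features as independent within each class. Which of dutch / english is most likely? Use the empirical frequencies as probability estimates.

dutch: (46/113) × (9/46) × (17/46) × (31/46) × (33/46) ≈ 0.0142303
english: (67/113) × (58/67) × (40/67) × (12/67) × (39/67) ≈ 0.0319471
Highest score → english.

english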